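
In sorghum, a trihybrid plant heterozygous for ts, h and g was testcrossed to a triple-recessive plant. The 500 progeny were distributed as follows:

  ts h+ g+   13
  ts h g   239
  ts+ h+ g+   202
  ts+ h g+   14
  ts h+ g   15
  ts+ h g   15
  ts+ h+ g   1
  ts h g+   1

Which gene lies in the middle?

g

The two most frequent reciprocal classes, ts+ h+ g+ and ts h g, are the parental types, so the F1 was ts+ h+ g+ / ts h g.
The two rarest classes, ts+ h+ g and ts h g+, are the double crossovers. Comparing them with the parentals, only the g allele has switched, so g is the middle locus and the order is ts – g – h.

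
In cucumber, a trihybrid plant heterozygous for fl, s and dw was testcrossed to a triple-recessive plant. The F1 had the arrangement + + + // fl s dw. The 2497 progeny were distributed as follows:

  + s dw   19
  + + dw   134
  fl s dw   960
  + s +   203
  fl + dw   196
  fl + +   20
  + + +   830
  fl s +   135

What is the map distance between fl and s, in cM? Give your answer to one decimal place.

The two rarest classes, fl + + and + s dw, are the double crossovers. Comparing them with the parentals, only the fl allele has switched, so fl is the middle locus and the order is s – fl – dw.
Crossovers in the s–fl interval produce the single-crossover classes + s + and fl + dw (203 + 196 = 399) plus the double crossovers (39).
RF(s–fl) = (399 + 39) / 2497 = 438/2497 = 0.1754 → 17.5 cM.

17.5 cM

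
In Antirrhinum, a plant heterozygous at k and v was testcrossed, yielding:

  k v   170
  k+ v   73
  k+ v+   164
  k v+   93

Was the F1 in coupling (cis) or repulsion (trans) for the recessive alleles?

The two most frequent classes are k+ v+ (164) and k v (170); these are the parental (non-recombinant) types.
So the F1 carried k+ v+ on one chromosome and k v on the other — the recessive alleles are on the same chromosome (cis / coupling).

cis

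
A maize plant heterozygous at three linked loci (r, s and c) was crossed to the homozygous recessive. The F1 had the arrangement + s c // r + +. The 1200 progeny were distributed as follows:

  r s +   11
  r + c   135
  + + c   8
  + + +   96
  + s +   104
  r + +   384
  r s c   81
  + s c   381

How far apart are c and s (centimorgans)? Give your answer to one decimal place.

21.5 centimorgans

The two rarest classes, + + c and r s +, are the double crossovers. Comparing them with the parentals, only the s allele has switched, so s is the middle locus and the order is c – s – r.
Crossovers in the c–s interval produce the single-crossover classes + s + and r + c (104 + 135 = 239) plus the double crossovers (19).
RF(c–s) = (239 + 19) / 1200 = 258/1200 = 0.2150 → 21.5 centimorgans.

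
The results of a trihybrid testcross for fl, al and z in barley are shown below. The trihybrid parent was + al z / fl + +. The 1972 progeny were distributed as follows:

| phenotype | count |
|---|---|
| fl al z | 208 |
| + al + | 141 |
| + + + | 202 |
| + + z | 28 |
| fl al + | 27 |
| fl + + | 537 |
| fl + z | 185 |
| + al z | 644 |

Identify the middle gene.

al

The two rarest classes, + + z and fl al +, are the double crossovers. Comparing them with the parentals, only the al allele has switched, so al is the middle locus and the order is fl – al – z.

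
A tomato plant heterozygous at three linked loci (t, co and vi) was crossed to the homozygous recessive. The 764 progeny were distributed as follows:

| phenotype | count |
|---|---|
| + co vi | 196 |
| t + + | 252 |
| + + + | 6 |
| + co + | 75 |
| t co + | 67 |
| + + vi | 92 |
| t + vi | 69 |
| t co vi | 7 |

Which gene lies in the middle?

t

The two most frequent reciprocal classes, + co vi and t + +, are the parental types, so the F1 was + co vi / t + +.
The two rarest classes, t co vi and + + +, are the double crossovers. Comparing them with the parentals, only the t allele has switched, so t is the middle locus and the order is co – t – vi.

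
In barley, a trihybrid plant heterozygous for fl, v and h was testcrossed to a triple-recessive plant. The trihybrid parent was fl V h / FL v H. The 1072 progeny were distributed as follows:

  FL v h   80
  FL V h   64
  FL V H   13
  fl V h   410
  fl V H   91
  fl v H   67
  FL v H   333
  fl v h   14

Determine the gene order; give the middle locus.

The two rarest classes, fl v h and FL V H, are the double crossovers. Comparing them with the parentals, only the v allele has switched, so v is the middle locus and the order is fl – v – h.

v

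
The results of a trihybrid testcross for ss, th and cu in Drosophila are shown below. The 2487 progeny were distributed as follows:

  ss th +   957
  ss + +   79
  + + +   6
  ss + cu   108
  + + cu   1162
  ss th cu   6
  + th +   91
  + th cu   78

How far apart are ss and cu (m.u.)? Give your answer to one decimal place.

8.5 m.u.

The two most frequent reciprocal classes, ss th + and + + cu, are the parental types, so the F1 was ss th + / + + cu.
The two rarest classes, ss th cu and + + +, are the double crossovers. Comparing them with the parentals, only the cu allele has switched, so cu is the middle locus and the order is ss – cu – th.
Crossovers in the ss–cu interval produce the single-crossover classes + th + and ss + cu (91 + 108 = 199) plus the double crossovers (12).
RF(ss–cu) = (199 + 12) / 2487 = 211/2487 = 0.0848 → 8.5 m.u.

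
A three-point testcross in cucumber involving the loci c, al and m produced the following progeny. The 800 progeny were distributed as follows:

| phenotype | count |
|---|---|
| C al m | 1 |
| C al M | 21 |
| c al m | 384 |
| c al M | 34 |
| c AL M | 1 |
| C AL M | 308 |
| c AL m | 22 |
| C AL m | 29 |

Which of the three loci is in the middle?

c

The two most frequent reciprocal classes, C AL M and c al m, are the parental types, so the F1 was C AL M / c al m.
The two rarest classes, c AL M and C al m, are the double crossovers. Comparing them with the parentals, only the c allele has switched, so c is the middle locus and the order is m – c – al.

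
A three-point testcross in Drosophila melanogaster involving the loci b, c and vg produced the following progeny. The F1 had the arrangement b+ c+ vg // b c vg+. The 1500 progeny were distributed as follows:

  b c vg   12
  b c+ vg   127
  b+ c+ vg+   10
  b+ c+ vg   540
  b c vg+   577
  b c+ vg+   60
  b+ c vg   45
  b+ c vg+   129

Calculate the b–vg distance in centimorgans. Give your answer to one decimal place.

The two rarest classes, b+ c+ vg+ and b c vg, are the double crossovers. Comparing them with the parentals, only the vg allele has switched, so vg is the middle locus and the order is b – vg – c.
Crossovers in the b–vg interval produce the single-crossover classes b c+ vg and b+ c vg+ (127 + 129 = 256) plus the double crossovers (22).
RF(b–vg) = (256 + 22) / 1500 = 278/1500 = 0.1853 → 18.5 centimorgans.

18.5 centimorgans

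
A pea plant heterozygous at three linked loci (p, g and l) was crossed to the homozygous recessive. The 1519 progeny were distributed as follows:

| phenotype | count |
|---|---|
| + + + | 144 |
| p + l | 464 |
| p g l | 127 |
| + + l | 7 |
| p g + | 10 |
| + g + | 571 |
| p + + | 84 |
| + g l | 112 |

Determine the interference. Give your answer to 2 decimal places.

0.58

The two most frequent reciprocal classes, p + l and + g +, are the parental types, so the F1 was p + l / + g +.
The two rarest classes, + + l and p g +, are the double crossovers. Comparing them with the parentals, only the p allele has switched, so p is the middle locus and the order is g – p – l.
g–p: (271 + 17)/1519 = 0.1896; p–l: (196 + 17)/1519 = 0.1402.
Expected DCO frequency = 0.1896 × 0.1402 ≈ 0.02658; observed = 17/1519 ≈ 0.01119.
Coefficient of coincidence = 0.01119/0.02658 ≈ 0.42; interference = 1 − 0.42 = 0.58.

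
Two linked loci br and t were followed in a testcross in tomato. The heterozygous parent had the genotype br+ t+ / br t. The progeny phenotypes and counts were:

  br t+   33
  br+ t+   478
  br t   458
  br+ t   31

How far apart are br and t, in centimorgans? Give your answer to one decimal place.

6.4 centimorgans

The recombinant classes are br+ t and br t+: 31 + 33 = 64.
Recombination frequency = 64/1000 = 0.0640 ≈ 6.4%, i.e. 6.4 centimorgans.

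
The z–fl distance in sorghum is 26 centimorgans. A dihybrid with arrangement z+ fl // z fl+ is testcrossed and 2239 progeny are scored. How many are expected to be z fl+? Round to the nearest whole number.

A map distance of 26 centimorgans corresponds to a recombination frequency of 0.260.
The F1 is z+ fl / z fl+, so z fl+ is a parental gamete class with expected frequency (1 − r)/2 = 0.740/2 = 0.3700.
Expected number = 0.3700 × 2239 = 828.43 ≈ 828.

828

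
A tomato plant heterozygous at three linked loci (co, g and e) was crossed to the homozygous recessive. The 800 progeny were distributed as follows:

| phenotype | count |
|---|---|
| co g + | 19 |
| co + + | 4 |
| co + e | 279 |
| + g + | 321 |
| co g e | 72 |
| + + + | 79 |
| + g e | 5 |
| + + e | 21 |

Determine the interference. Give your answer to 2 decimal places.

The two most frequent reciprocal classes, co + e and + g +, are the parental types, so the F1 was co + e / + g +.
The two rarest classes, co + + and + g e, are the double crossovers. Comparing them with the parentals, only the e allele has switched, so e is the middle locus and the order is g – e – co.
g–e: (151 + 9)/800 = 0.2000; e–co: (40 + 9)/800 = 0.0612.
Expected DCO frequency = 0.2000 × 0.0612 ≈ 0.01224; observed = 9/800 ≈ 0.01125.
Coefficient of coincidence = 0.01125/0.01224 ≈ 0.92; interference = 1 − 0.92 = 0.08.

0.08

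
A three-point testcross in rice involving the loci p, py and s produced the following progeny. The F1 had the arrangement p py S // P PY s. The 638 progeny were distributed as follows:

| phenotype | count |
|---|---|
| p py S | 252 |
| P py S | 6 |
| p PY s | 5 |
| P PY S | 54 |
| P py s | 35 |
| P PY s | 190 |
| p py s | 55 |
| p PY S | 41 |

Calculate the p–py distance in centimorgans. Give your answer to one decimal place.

The two rarest classes, P py S and p PY s, are the double crossovers. Comparing them with the parentals, only the p allele has switched, so p is the middle locus and the order is s – p – py.
Crossovers in the p–py interval produce the single-crossover classes p PY S and P py s (41 + 35 = 76) plus the double crossovers (11).
RF(p–py) = (76 + 11) / 638 = 87/638 = 0.1364 → 13.6 centimorgans.

13.6 centimorgans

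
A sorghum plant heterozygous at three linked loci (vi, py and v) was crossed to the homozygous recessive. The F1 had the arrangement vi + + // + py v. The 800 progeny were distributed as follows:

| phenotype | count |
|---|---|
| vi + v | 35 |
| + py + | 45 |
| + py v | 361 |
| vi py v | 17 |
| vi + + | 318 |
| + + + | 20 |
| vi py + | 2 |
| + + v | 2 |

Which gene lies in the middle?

py

The two rarest classes, vi py + and + + v, are the double crossovers. Comparing them with the parentals, only the py allele has switched, so py is the middle locus and the order is vi – py – v.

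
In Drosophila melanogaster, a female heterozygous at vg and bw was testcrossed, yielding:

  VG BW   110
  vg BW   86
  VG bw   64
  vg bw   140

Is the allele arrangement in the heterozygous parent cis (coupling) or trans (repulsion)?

cis

The two most frequent classes are VG BW (110) and vg bw (140); these are the parental (non-recombinant) types.
So the F1 carried VG BW on one chromosome and vg bw on the other — the recessive alleles are on the same chromosome (cis / coupling).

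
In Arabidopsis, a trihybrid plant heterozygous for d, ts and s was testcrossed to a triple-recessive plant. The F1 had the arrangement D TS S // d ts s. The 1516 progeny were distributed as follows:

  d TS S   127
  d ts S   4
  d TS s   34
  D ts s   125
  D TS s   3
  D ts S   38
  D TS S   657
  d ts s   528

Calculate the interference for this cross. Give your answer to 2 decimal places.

0.48

The two rarest classes, D TS s and d ts S, are the double crossovers. Comparing them with the parentals, only the s allele has switched, so s is the middle locus and the order is ts – s – d.
ts–s: (72 + 7)/1516 = 0.0521; s–d: (252 + 7)/1516 = 0.1708.
Expected DCO frequency = 0.0521 × 0.1708 ≈ 0.00890; observed = 7/1516 ≈ 0.00462.
Coefficient of coincidence = 0.00462/0.00890 ≈ 0.52; interference = 1 − 0.52 = 0.48.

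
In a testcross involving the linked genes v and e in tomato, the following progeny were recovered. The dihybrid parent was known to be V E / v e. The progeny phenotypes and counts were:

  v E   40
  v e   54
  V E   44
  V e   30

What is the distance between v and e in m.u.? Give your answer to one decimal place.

41.7 m.u.

The recombinant classes are V e and v E: 30 + 40 = 70.
Recombination frequency = 70/168 = 0.4167 ≈ 41.7%, i.e. 41.7 m.u.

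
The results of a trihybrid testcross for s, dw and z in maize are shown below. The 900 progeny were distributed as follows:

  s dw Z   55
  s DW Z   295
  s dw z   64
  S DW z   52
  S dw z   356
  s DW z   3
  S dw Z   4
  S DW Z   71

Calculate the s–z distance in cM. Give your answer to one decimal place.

The two most frequent reciprocal classes, S dw z and s DW Z, are the parental types, so the F1 was S dw z / s DW Z.
The two rarest classes, S dw Z and s DW z, are the double crossovers. Comparing them with the parentals, only the z allele has switched, so z is the middle locus and the order is dw – z – s.
Crossovers in the z–s interval produce the single-crossover classes s dw z and S DW Z (64 + 71 = 135) plus the double crossovers (7).
RF(z–s) = (135 + 7) / 900 = 142/900 = 0.1578 → 15.8 cM.

15.8 cM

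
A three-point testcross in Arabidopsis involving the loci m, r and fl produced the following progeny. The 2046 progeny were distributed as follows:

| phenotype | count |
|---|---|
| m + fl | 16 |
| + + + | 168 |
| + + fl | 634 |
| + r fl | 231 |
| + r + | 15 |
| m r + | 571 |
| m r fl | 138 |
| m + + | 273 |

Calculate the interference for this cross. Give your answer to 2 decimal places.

0.65

The two most frequent reciprocal classes, m r + and + + fl, are the parental types, so the F1 was m r + / + + fl.
The two rarest classes, + r + and m + fl, are the double crossovers. Comparing them with the parentals, only the m allele has switched, so m is the middle locus and the order is fl – m – r.
fl–m: (306 + 31)/2046 = 0.1647; m–r: (504 + 31)/2046 = 0.2615.
Expected DCO frequency = 0.1647 × 0.2615 ≈ 0.04307; observed = 31/2046 ≈ 0.01515.
Coefficient of coincidence = 0.01515/0.04307 ≈ 0.35; interference = 1 − 0.35 = 0.65.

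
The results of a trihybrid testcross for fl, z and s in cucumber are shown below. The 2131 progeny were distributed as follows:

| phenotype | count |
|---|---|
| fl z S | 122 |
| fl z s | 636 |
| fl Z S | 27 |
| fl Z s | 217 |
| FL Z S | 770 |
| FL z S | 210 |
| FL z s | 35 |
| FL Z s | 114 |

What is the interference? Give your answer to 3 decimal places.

The two most frequent reciprocal classes, fl z s and FL Z S, are the parental types, so the F1 was fl z s / FL Z S.
The two rarest classes, FL z s and fl Z S, are the double crossovers. Comparing them with the parentals, only the fl allele has switched, so fl is the middle locus and the order is z – fl – s.
z–fl: (427 + 62)/2131 = 0.2295; fl–s: (236 + 62)/2131 = 0.1398.
Expected DCO frequency = 0.2295 × 0.1398 ≈ 0.03208; observed = 62/2131 ≈ 0.02909.
Coefficient of coincidence = 0.02909/0.03208 ≈ 0.907; interference = 1 − 0.907 = 0.093.

0.093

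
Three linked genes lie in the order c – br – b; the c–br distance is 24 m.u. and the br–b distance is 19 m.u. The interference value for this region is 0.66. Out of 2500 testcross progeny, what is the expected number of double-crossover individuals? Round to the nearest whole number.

Map distances give recombination frequencies of 0.240 and 0.190 for the two intervals.
With interference 0.66 (so coincidence = 0.34), expected double-crossover frequency = 0.240 × 0.190 × 0.34 = 0.01550.
Expected number = 0.01550 × 2500 = 38.76 ≈ 39.

39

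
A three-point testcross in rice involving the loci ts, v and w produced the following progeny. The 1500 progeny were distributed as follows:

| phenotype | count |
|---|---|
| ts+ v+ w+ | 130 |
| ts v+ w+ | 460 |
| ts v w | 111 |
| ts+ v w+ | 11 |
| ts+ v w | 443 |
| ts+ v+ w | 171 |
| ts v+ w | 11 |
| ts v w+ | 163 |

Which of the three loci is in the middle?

The two most frequent reciprocal classes, ts+ v w and ts v+ w+, are the parental types, so the F1 was ts+ v w / ts v+ w+.
The two rarest classes, ts+ v w+ and ts v+ w, are the double crossovers. Comparing them with the parentals, only the w allele has switched, so w is the middle locus and the order is v – w – ts.

w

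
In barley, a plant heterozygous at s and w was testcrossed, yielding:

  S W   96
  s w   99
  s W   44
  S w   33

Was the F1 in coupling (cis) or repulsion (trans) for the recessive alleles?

cis

The two most frequent classes are S W (96) and s w (99); these are the parental (non-recombinant) types.
So the F1 carried S W on one chromosome and s w on the other — the recessive alleles are on the same chromosome (cis / coupling).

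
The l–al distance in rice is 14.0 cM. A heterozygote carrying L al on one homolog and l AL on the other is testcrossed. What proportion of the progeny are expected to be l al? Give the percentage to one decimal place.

A map distance of 14.0 cM corresponds to a recombination frequency of 0.140.
The F1 is L al / l AL, so l al is a recombinant gamete class with expected frequency r/2 = 0.140/2 = 0.0700.
That is 0.0700 = 7.0% of the progeny.

7.0%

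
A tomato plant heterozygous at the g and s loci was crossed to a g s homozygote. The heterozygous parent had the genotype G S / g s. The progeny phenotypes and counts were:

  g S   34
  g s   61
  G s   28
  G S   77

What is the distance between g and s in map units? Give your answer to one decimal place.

The recombinant classes are G s and g S: 28 + 34 = 62.
Recombination frequency = 62/200 = 0.3100 ≈ 31.0%, i.e. 31.0 map units.

31.0 map units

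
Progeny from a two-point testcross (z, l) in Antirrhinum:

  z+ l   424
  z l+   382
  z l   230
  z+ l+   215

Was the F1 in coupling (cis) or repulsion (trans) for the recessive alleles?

The two most frequent classes are z+ l (424) and z l+ (382); these are the parental (non-recombinant) types.
So the F1 carried z+ l on one chromosome and z l+ on the other — the recessive alleles are on opposite chromosomes (trans / repulsion).

trans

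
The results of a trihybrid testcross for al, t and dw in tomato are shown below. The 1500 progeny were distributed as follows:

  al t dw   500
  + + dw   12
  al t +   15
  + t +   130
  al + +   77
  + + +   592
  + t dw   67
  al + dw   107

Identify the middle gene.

The two most frequent reciprocal classes, + + + and al t dw, are the parental types, so the F1 was + + + / al t dw.
The two rarest classes, + + dw and al t +, are the double crossovers. Comparing them with the parentals, only the dw allele has switched, so dw is the middle locus and the order is t – dw – al.

dw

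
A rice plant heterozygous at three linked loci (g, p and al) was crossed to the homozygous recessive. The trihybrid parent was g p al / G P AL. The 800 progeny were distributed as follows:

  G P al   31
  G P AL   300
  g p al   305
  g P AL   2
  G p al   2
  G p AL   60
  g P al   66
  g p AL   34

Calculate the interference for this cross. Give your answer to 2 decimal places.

The two rarest classes, G p al and g P AL, are the double crossovers. Comparing them with the parentals, only the g allele has switched, so g is the middle locus and the order is al – g – p.
al–g: (65 + 4)/800 = 0.0862; g–p: (126 + 4)/800 = 0.1625.
Expected DCO frequency = 0.0862 × 0.1625 ≈ 0.01401; observed = 4/800 ≈ 0.00500.
Coefficient of coincidence = 0.00500/0.01401 ≈ 0.36; interference = 1 − 0.36 = 0.64.

0.64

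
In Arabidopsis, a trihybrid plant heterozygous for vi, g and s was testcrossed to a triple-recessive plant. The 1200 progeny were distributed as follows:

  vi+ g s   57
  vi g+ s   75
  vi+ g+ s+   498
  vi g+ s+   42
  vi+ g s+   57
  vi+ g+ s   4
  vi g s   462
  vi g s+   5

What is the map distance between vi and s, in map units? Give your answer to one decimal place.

9.0 map units

The two most frequent reciprocal classes, vi+ g+ s+ and vi g s, are the parental types, so the F1 was vi+ g+ s+ / vi g s.
The two rarest classes, vi+ g+ s and vi g s+, are the double crossovers. Comparing them with the parentals, only the s allele has switched, so s is the middle locus and the order is g – s – vi.
Crossovers in the s–vi interval produce the single-crossover classes vi g+ s+ and vi+ g s (42 + 57 = 99) plus the double crossovers (9).
RF(s–vi) = (99 + 9) / 1200 = 108/1200 = 0.0900 → 9.0 map units.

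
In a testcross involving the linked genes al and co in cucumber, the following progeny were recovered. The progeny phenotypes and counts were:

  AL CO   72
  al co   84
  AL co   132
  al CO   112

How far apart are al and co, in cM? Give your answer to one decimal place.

39.0 cM

The two most frequent classes, AL co (132) and al CO (112), are the parental types, so the F1 was AL co / al CO.
The recombinant classes are AL CO and al co: 72 + 84 = 156.
Recombination frequency = 156/400 = 0.3900 ≈ 39.0%, i.e. 39.0 cM.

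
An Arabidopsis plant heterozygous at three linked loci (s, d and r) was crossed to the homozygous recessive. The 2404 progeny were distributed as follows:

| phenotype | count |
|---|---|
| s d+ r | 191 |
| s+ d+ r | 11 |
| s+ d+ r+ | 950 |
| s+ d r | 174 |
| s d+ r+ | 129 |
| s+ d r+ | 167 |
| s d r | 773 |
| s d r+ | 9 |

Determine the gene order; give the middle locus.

r

The two most frequent reciprocal classes, s+ d+ r+ and s d r, are the parental types, so the F1 was s+ d+ r+ / s d r.
The two rarest classes, s+ d+ r and s d r+, are the double crossovers. Comparing them with the parentals, only the r allele has switched, so r is the middle locus and the order is s – r – d.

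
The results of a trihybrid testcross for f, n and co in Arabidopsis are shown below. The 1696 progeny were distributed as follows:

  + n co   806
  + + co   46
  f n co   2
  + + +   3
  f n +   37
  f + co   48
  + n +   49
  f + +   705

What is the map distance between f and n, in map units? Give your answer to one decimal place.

The two most frequent reciprocal classes, + n co and f + +, are the parental types, so the F1 was + n co / f + +.
The two rarest classes, f n co and + + +, are the double crossovers. Comparing them with the parentals, only the f allele has switched, so f is the middle locus and the order is n – f – co.
Crossovers in the n–f interval produce the single-crossover classes + + co and f n + (46 + 37 = 83) plus the double crossovers (5).
RF(n–f) = (83 + 5) / 1696 = 88/1696 = 0.0519 → 5.2 map units.

5.2 map units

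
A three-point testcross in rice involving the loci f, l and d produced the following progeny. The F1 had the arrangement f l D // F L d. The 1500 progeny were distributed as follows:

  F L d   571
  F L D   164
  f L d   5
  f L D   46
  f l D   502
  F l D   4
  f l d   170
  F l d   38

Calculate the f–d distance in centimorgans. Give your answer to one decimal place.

22.9 centimorgans

The two rarest classes, F l D and f L d, are the double crossovers. Comparing them with the parentals, only the f allele has switched, so f is the middle locus and the order is l – f – d.
Crossovers in the f–d interval produce the single-crossover classes f l d and F L D (170 + 164 = 334) plus the double crossovers (9).
RF(f–d) = (334 + 9) / 1500 = 343/1500 = 0.2287 → 22.9 centimorgans.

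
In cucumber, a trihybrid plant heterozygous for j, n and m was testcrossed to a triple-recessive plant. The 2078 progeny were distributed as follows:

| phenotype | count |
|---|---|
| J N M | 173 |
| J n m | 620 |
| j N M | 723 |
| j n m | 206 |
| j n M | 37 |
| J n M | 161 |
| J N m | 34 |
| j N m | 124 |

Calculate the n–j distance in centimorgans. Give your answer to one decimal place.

The two most frequent reciprocal classes, j N M and J n m, are the parental types, so the F1 was j N M / J n m.
The two rarest classes, j n M and J N m, are the double crossovers. Comparing them with the parentals, only the n allele has switched, so n is the middle locus and the order is m – n – j.
Crossovers in the n–j interval produce the single-crossover classes J N M and j n m (173 + 206 = 379) plus the double crossovers (71).
RF(n–j) = (379 + 71) / 2078 = 450/2078 = 0.2166 → 21.7 centimorgans.

21.7 centimorgans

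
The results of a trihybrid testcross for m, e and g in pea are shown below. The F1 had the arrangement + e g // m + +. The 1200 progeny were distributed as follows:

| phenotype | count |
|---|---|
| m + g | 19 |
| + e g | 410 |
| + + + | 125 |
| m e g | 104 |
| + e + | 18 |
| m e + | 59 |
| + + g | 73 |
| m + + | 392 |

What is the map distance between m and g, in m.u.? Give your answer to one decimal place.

22.2 m.u.

The two rarest classes, + e + and m + g, are the double crossovers. Comparing them with the parentals, only the g allele has switched, so g is the middle locus and the order is m – g – e.
Crossovers in the m–g interval produce the single-crossover classes m e g and + + + (104 + 125 = 229) plus the double crossovers (37).
RF(m–g) = (229 + 37) / 1200 = 266/1200 = 0.2217 → 22.2 m.u.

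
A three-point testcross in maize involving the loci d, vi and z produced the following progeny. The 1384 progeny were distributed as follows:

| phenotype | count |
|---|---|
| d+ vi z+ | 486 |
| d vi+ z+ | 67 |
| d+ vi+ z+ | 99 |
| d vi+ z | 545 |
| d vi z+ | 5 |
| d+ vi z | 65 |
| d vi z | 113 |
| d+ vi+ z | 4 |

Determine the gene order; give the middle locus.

The two most frequent reciprocal classes, d+ vi z+ and d vi+ z, are the parental types, so the F1 was d+ vi z+ / d vi+ z.
The two rarest classes, d vi z+ and d+ vi+ z, are the double crossovers. Comparing them with the parentals, only the d allele has switched, so d is the middle locus and the order is z – d – vi.

d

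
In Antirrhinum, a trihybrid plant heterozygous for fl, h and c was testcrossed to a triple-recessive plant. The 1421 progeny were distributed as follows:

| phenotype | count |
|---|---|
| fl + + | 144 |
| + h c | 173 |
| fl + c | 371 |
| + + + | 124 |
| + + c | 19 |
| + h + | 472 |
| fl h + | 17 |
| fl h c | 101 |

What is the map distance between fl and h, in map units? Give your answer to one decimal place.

18.4 map units

The two most frequent reciprocal classes, fl + c and + h +, are the parental types, so the F1 was fl + c / + h +.
The two rarest classes, + + c and fl h +, are the double crossovers. Comparing them with the parentals, only the fl allele has switched, so fl is the middle locus and the order is h – fl – c.
Crossovers in the h–fl interval produce the single-crossover classes fl h c and + + + (101 + 124 = 225) plus the double crossovers (36).
RF(h–fl) = (225 + 36) / 1421 = 261/1421 = 0.1837 → 18.4 map units.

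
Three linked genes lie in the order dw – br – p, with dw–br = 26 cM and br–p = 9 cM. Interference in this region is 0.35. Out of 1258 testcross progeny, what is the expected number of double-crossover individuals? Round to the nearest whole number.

19

Map distances give recombination frequencies of 0.260 and 0.090 for the two intervals.
With interference 0.35 (so coincidence = 0.65), expected double-crossover frequency = 0.260 × 0.090 × 0.65 = 0.01521.
Expected number = 0.01521 × 1258 = 19.13 ≈ 19.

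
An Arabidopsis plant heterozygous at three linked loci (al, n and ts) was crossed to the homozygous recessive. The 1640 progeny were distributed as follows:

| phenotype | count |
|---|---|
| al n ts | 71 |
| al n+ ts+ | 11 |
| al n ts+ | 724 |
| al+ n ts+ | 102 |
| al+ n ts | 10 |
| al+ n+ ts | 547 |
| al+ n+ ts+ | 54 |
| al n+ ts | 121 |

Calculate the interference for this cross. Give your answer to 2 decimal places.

The two most frequent reciprocal classes, al n ts+ and al+ n+ ts, are the parental types, so the F1 was al n ts+ / al+ n+ ts.
The two rarest classes, al n+ ts+ and al+ n ts, are the double crossovers. Comparing them with the parentals, only the n allele has switched, so n is the middle locus and the order is al – n – ts.
al–n: (223 + 21)/1640 = 0.1488; n–ts: (125 + 21)/1640 = 0.0890.
Expected DCO frequency = 0.1488 × 0.0890 ≈ 0.01324; observed = 21/1640 ≈ 0.01280.
Coefficient of coincidence = 0.01280/0.01324 ≈ 0.97; interference = 1 − 0.97 = 0.03.

0.03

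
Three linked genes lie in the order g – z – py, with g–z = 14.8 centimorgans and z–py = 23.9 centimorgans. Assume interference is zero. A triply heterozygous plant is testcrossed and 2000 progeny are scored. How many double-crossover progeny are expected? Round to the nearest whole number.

71

Map distances give recombination frequencies of 0.148 and 0.239 for the two intervals.
With no interference, expected double-crossover frequency = 0.148 × 0.239 = 0.03537.
Expected number = 0.03537 × 2000 = 70.74 ≈ 71.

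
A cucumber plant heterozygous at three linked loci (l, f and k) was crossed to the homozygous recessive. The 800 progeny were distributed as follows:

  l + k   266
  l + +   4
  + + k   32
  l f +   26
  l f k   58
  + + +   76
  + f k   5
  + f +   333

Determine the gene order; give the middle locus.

k

The two most frequent reciprocal classes, l + k and + f +, are the parental types, so the F1 was l + k / + f +.
The two rarest classes, l + + and + f k, are the double crossovers. Comparing them with the parentals, only the k allele has switched, so k is the middle locus and the order is f – k – l.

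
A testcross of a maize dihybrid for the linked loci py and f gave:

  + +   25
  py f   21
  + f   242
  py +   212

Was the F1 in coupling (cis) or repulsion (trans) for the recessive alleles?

The two most frequent classes are + f (242) and py + (212); these are the parental (non-recombinant) types.
So the F1 carried + f on one chromosome and py + on the other — the recessive alleles are on opposite chromosomes (trans / repulsion).

trans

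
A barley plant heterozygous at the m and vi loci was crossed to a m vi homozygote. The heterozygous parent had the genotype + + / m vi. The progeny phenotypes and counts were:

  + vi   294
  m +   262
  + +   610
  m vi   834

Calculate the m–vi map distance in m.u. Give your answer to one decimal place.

The recombinant classes are + vi and m +: 294 + 262 = 556.
Recombination frequency = 556/2000 = 0.2780 ≈ 27.8%, i.e. 27.8 m.u.

27.8 m.u.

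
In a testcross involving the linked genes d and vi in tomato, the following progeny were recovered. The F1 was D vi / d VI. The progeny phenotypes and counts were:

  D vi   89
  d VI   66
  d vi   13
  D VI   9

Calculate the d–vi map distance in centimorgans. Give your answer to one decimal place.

The recombinant classes are D VI and d vi: 9 + 13 = 22.
Recombination frequency = 22/177 = 0.1243 ≈ 12.4%, i.e. 12.4 centimorgans.

12.4 centimorgans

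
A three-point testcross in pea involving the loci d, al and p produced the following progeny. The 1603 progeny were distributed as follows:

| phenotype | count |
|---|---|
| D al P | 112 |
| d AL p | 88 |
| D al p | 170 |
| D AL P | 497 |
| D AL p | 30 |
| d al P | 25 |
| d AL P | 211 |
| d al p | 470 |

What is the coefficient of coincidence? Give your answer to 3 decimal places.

The two most frequent reciprocal classes, D AL P and d al p, are the parental types, so the F1 was D AL P / d al p.
The two rarest classes, D AL p and d al P, are the double crossovers. Comparing them with the parentals, only the p allele has switched, so p is the middle locus and the order is al – p – d.
al–p: (200 + 55)/1603 = 0.1591; p–d: (381 + 55)/1603 = 0.2720.
Expected DCO frequency = 0.1591 × 0.2720 ≈ 0.04328; observed = 55/1603 ≈ 0.03431.
Coefficient of coincidence = 0.03431/0.04328 ≈ 0.793.

0.793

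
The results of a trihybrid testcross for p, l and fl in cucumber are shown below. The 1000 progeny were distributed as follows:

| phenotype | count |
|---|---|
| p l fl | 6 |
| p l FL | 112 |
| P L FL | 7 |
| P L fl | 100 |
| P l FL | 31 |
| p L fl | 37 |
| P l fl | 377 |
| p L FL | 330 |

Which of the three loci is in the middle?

p

The two most frequent reciprocal classes, p L FL and P l fl, are the parental types, so the F1 was p L FL / P l fl.
The two rarest classes, P L FL and p l fl, are the double crossovers. Comparing them with the parentals, only the p allele has switched, so p is the middle locus and the order is l – p – fl.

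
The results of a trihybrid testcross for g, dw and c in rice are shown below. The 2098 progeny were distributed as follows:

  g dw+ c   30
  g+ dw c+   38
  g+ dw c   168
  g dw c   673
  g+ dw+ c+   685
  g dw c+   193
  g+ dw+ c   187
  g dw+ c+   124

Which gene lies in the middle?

The two most frequent reciprocal classes, g dw c and g+ dw+ c+, are the parental types, so the F1 was g dw c / g+ dw+ c+.
The two rarest classes, g dw+ c and g+ dw c+, are the double crossovers. Comparing them with the parentals, only the dw allele has switched, so dw is the middle locus and the order is c – dw – g.

dw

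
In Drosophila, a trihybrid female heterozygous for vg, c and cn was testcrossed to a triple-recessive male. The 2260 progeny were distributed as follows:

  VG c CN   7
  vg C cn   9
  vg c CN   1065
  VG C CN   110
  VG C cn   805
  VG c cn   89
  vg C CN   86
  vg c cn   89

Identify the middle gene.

vg

The two most frequent reciprocal classes, vg c CN and VG C cn, are the parental types, so the F1 was vg c CN / VG C cn.
The two rarest classes, VG c CN and vg C cn, are the double crossovers. Comparing them with the parentals, only the vg allele has switched, so vg is the middle locus and the order is cn – vg – c.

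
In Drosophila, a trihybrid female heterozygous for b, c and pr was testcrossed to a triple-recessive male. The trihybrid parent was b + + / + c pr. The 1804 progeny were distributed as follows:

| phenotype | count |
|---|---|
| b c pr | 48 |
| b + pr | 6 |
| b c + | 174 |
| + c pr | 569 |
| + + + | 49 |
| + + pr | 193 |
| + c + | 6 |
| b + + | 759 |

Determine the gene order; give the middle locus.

The two rarest classes, b + pr and + c +, are the double crossovers. Comparing them with the parentals, only the pr allele has switched, so pr is the middle locus and the order is c – pr – b.

pr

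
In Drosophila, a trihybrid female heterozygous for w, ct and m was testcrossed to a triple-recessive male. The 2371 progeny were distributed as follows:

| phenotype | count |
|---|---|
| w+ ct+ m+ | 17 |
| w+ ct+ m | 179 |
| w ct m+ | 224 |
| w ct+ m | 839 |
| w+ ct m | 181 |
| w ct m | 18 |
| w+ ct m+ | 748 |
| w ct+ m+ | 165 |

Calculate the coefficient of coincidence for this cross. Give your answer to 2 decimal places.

The two most frequent reciprocal classes, w ct+ m and w+ ct m+, are the parental types, so the F1 was w ct+ m / w+ ct m+.
The two rarest classes, w ct m and w+ ct+ m+, are the double crossovers. Comparing them with the parentals, only the ct allele has switched, so ct is the middle locus and the order is m – ct – w.
m–ct: (346 + 35)/2371 = 0.1607; ct–w: (403 + 35)/2371 = 0.1847.
Expected DCO frequency = 0.1607 × 0.1847 ≈ 0.02968; observed = 35/2371 ≈ 0.01476.
Coefficient of coincidence = 0.01476/0.02968 ≈ 0.50.

0.50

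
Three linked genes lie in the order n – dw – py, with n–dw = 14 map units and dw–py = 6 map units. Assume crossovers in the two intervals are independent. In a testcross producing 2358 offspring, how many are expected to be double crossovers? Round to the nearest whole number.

Map distances give recombination frequencies of 0.140 and 0.060 for the two intervals.
With no interference, expected double-crossover frequency = 0.140 × 0.060 = 0.00840.
Expected number = 0.00840 × 2358 = 19.81 ≈ 20.

20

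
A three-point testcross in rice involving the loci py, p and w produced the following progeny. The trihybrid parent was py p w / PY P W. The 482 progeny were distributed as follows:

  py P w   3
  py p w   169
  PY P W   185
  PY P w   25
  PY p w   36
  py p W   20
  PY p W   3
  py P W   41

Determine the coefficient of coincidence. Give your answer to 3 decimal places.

0.683

The two rarest classes, py P w and PY p W, are the double crossovers. Comparing them with the parentals, only the p allele has switched, so p is the middle locus and the order is w – p – py.
w–p: (45 + 6)/482 = 0.1058; p–py: (77 + 6)/482 = 0.1722.
Expected DCO frequency = 0.1058 × 0.1722 ≈ 0.01822; observed = 6/482 ≈ 0.01245.
Coefficient of coincidence = 0.01245/0.01822 ≈ 0.683.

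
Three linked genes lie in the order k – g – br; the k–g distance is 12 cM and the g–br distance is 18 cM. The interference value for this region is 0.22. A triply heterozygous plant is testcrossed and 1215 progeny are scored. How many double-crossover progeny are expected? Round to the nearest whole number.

Map distances give recombination frequencies of 0.120 and 0.180 for the two intervals.
With interference 0.22 (so coincidence = 0.78), expected double-crossover frequency = 0.120 × 0.180 × 0.78 = 0.01685.
Expected number = 0.01685 × 1215 = 20.47 ≈ 20.

20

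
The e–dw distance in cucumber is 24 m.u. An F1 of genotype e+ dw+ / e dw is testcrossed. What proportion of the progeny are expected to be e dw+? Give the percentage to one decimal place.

12.0%

A map distance of 24 m.u. corresponds to a recombination frequency of 0.240.
The F1 is e+ dw+ / e dw, so e dw+ is a recombinant gamete class with expected frequency r/2 = 0.240/2 = 0.1200.
That is 0.1200 = 12.0% of the progeny.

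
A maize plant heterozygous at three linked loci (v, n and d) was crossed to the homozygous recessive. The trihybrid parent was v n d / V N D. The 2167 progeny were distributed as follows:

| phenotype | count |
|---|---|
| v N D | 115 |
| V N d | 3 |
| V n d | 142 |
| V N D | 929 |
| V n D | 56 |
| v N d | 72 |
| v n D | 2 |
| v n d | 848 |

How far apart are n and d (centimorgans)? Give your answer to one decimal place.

The two rarest classes, v n D and V N d, are the double crossovers. Comparing them with the parentals, only the d allele has switched, so d is the middle locus and the order is n – d – v.
Crossovers in the n–d interval produce the single-crossover classes v N d and V n D (72 + 56 = 128) plus the double crossovers (5).
RF(n–d) = (128 + 5) / 2167 = 133/2167 = 0.0614 → 6.1 centimorgans.

6.1 centimorgans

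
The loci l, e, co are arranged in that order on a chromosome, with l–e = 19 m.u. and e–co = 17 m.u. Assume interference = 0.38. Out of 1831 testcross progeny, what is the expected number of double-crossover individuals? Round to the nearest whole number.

37

Map distances give recombination frequencies of 0.190 and 0.170 for the two intervals.
With interference 0.38 (so coincidence = 0.62), expected double-crossover frequency = 0.190 × 0.170 × 0.62 = 0.02003.
Expected number = 0.02003 × 1831 = 36.67 ≈ 37.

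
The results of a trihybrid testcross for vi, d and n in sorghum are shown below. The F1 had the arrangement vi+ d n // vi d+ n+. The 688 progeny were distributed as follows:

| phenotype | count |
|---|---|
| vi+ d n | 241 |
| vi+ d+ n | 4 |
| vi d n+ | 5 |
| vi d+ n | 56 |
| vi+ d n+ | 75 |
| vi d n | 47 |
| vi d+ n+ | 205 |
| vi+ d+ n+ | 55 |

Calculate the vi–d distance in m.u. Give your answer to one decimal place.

The two rarest classes, vi+ d+ n and vi d n+, are the double crossovers. Comparing them with the parentals, only the d allele has switched, so d is the middle locus and the order is vi – d – n.
Crossovers in the vi–d interval produce the single-crossover classes vi d n and vi+ d+ n+ (47 + 55 = 102) plus the double crossovers (9).
RF(vi–d) = (102 + 9) / 688 = 111/688 = 0.1613 → 16.1 m.u.

16.1 m.u.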